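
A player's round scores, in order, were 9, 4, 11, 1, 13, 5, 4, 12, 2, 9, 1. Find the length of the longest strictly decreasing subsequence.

Negate each value so 'decreasing' becomes 'increasing', then run patience tails on the negated sequence:
-9 → extends → [-9]
-4 → extends → [-9, -4]
-11 → replaces -9 → [-11, -4]
-1 → extends → [-11, -4, -1]
-13 → replaces -11 → [-13, -4, -1]
-5 → replaces -4 → [-13, -5, -1]
-4 → replaces -1 → [-13, -5, -4]
-12 → replaces -5 → [-13, -12, -4]
-2 → extends → [-13, -12, -4, -2]
-9 → replaces -4 → [-13, -12, -9, -2]
-1 → extends → [-13, -12, -9, -2, -1]
Five tails, so the longest strictly decreasing subsequence of the original has length 5.

5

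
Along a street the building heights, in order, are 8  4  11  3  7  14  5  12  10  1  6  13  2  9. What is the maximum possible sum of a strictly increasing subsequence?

44

Let S[i] be the best sum of a strictly increasing subsequence ending at i:
i:      1  2  3  4  5  6  7  8  9 10 11 12 13 14
a[i]:   8  4 11  3  7 14  5 12 10  1  6 13  2  9
S:      8  4 19  3 11 33  9 31 21  1 15 44  3 24
Maximum is 44 (e.g. 8 + 11 + 12 + 13).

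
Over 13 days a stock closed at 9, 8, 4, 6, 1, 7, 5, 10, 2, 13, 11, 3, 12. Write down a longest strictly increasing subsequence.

Patience tails give the LIS length; then backtrack through the dp parents:
9 → extends → [9]
8 → replaces 9 → [8]
4 → replaces 8 → [4]
6 → extends → [4, 6]
1 → replaces 4 → [1, 6]
7 → extends → [1, 6, 7]
5 → replaces 6 → [1, 5, 7]
10 → extends → [1, 5, 7, 10]
2 → replaces 5 → [1, 2, 7, 10]
13 → extends → [1, 2, 7, 10, 13]
11 → replaces 13 → [1, 2, 7, 10, 11]
3 → replaces 7 → [1, 2, 3, 10, 11]
12 → extends → [1, 2, 3, 10, 11, 12]
Length 6; one witness is 4, 6, 7, 10, 11, 12.

4, 6, 7, 10, 11, 12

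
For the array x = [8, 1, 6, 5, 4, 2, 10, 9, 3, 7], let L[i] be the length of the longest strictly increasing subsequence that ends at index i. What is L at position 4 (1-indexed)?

2

dp[i] = 1 + max{dp[j] : j<i, x[j]<x[i]} (or 1 if no such j):
i:      1  2  3  4  5  6  7  8  9 10
x[i]:   8  1  6  5  4  2 10  9  3  7
dp:     1  1  2  2  2  2  3  3  3  4
At index 4 the value is 2.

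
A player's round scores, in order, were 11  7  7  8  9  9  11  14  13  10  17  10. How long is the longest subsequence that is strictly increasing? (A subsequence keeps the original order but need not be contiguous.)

6

Track the smallest tail for each achievable length (strict):
11 → extends → [11]
7 → replaces 11 → [7]
7 → already a tail → [7]
8 → extends → [7, 8]
9 → extends → [7, 8, 9]
9 → already a tail → [7, 8, 9]
11 → extends → [7, 8, 9, 11]
14 → extends → [7, 8, 9, 11, 14]
13 → replaces 14 → [7, 8, 9, 11, 13]
10 → replaces 11 → [7, 8, 9, 10, 13]
17 → extends → [7, 8, 9, 10, 13, 17]
10 → already a tail → [7, 8, 9, 10, 13, 17]
Six tails, so the longest strictly increasing subsequence has length 6 (e.g. 7, 8, 9, 11, 14, 17).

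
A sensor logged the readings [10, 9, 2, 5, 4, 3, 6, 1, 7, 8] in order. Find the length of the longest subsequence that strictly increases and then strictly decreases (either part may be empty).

inc[i] = longest strictly increasing subsequence ending at i; dec[i] = longest strictly decreasing subsequence starting at i:
i:      1  2  3  4  5  6  7  8  9 10
a[i]:  10  9  2  5  4  3  6  1  7  8
inc:    1  1  1  2  2  2  3  1  4  5
dec:    6  5  2  4  3  2  2  1  1  1
Best peak at i=1 (value 10): inc=1, dec=6, length 1+6−1 = 6.

6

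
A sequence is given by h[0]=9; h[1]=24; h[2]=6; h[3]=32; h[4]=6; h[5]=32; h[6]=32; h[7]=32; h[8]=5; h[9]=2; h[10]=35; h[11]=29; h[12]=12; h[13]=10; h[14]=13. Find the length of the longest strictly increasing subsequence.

Let dp[i] be the length of the longest such subsequence ending at index i:
i:      0  1  2  3  4  5  6  7  8  9 10 11 12 13 14
h[i]:   9 24  6 32  6 32 32 32  5  2 35 29 12 10 13
dp:     1  2  1  3  1  3  3  3  1  1  4  3  2  2  3
Maximum dp value is 4.

4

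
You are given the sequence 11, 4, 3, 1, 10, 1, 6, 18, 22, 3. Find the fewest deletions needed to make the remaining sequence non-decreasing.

Fewest deletions = n − (longest non-decreasing subsequence).
Patience tails:
11 → extends → [11]
4 → replaces 11 → [4]
3 → replaces 4 → [3]
1 → replaces 3 → [1]
10 → extends → [1, 10]
1 → replaces 10 → [1, 1]
6 → extends → [1, 1, 6]
18 → extends → [1, 1, 6, 18]
22 → extends → [1, 1, 6, 18, 22]
3 → replaces 6 → [1, 1, 3, 18, 22]
Longest non-decreasing subsequence has length 5, so deletions = 10 − 5 = 5.

5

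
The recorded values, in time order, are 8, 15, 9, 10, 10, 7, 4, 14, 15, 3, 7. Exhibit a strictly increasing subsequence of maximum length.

Patience tails give the LIS length; then backtrack through the dp parents:
8 → extends → [8]
15 → extends → [8, 15]
9 → replaces 15 → [8, 9]
10 → extends → [8, 9, 10]
10 → already a tail → [8, 9, 10]
7 → replaces 8 → [7, 9, 10]
4 → replaces 7 → [4, 9, 10]
14 → extends → [4, 9, 10, 14]
15 → extends → [4, 9, 10, 14, 15]
3 → replaces 4 → [3, 9, 10, 14, 15]
7 → replaces 9 → [3, 7, 10, 14, 15]
Length 5; one witness is 8, 9, 10, 14, 15.

8, 9, 10, 14, 15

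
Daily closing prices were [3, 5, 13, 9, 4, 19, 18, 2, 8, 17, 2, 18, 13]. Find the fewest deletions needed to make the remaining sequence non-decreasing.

Fewest deletions = n − (longest non-decreasing subsequence).
Patience tails:
3 → extends → [3]
5 → extends → [3, 5]
13 → extends → [3, 5, 13]
9 → replaces 13 → [3, 5, 9]
4 → replaces 5 → [3, 4, 9]
19 → extends → [3, 4, 9, 19]
18 → replaces 19 → [3, 4, 9, 18]
2 → replaces 3 → [2, 4, 9, 18]
8 → replaces 9 → [2, 4, 8, 18]
17 → replaces 18 → [2, 4, 8, 17]
2 → replaces 4 → [2, 2, 8, 17]
18 → extends → [2, 2, 8, 17, 18]
13 → replaces 17 → [2, 2, 8, 13, 18]
Longest non-decreasing subsequence has length 5, so deletions = 13 − 5 = 8.

8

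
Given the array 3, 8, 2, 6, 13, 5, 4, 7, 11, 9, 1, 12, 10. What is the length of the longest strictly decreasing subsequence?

5

Negate each value so 'decreasing' becomes 'increasing', then run patience tails on the negated sequence:
-3 → extends → [-3]
-8 → replaces -3 → [-8]
-2 → extends → [-8, -2]
-6 → replaces -2 → [-8, -6]
-13 → replaces -8 → [-13, -6]
-5 → extends → [-13, -6, -5]
-4 → extends → [-13, -6, -5, -4]
-7 → replaces -6 → [-13, -7, -5, -4]
-11 → replaces -7 → [-13, -11, -5, -4]
-9 → replaces -5 → [-13, -11, -9, -4]
-1 → extends → [-13, -11, -9, -4, -1]
-12 → replaces -11 → [-13, -12, -9, -4, -1]
-10 → replaces -9 → [-13, -12, -10, -4, -1]
Five tails, so the longest strictly decreasing subsequence of the original has length 5.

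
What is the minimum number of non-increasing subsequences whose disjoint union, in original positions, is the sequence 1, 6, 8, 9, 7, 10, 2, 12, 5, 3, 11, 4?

6

Place each on the leftmost legal pile:
1 → new pile 1 (tops now [1])
6 → new pile 2 (tops now [1, 6])
8 → new pile 3 (tops now [1, 6, 8])
9 → new pile 4 (tops now [1, 6, 8, 9])
7 → pile 3 (tops now [1, 6, 7, 9])
10 → new pile 5 (tops now [1, 6, 7, 9, 10])
2 → pile 2 (tops now [1, 2, 7, 9, 10])
12 → new pile 6 (tops now [1, 2, 7, 9, 10, 12])
5 → pile 3 (tops now [1, 2, 5, 9, 10, 12])
3 → pile 3 (tops now [1, 2, 3, 9, 10, 12])
11 → pile 6 (tops now [1, 2, 3, 9, 10, 11])
4 → pile 4 (tops now [1, 2, 3, 4, 10, 11])
Six piles.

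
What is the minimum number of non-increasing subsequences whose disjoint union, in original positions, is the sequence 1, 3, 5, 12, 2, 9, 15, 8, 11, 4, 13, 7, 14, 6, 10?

7

Place each on the leftmost legal pile:
1 → new pile 1 (tops now [1])
3 → new pile 2 (tops now [1, 3])
5 → new pile 3 (tops now [1, 3, 5])
12 → new pile 4 (tops now [1, 3, 5, 12])
2 → pile 2 (tops now [1, 2, 5, 12])
9 → pile 4 (tops now [1, 2, 5, 9])
15 → new pile 5 (tops now [1, 2, 5, 9, 15])
8 → pile 4 (tops now [1, 2, 5, 8, 15])
11 → pile 5 (tops now [1, 2, 5, 8, 11])
4 → pile 3 (tops now [1, 2, 4, 8, 11])
13 → new pile 6 (tops now [1, 2, 4, 8, 11, 13])
7 → pile 4 (tops now [1, 2, 4, 7, 11, 13])
14 → new pile 7 (tops now [1, 2, 4, 7, 11, 13, 14])
6 → pile 4 (tops now [1, 2, 4, 6, 11, 13, 14])
10 → pile 5 (tops now [1, 2, 4, 6, 10, 13, 14])
Seven piles.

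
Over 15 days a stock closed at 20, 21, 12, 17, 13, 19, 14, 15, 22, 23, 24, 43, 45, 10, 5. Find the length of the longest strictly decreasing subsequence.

5

Negate each value so 'decreasing' becomes 'increasing', then run patience tails on the negated sequence:
-20 → extends → [-20]
-21 → replaces -20 → [-21]
-12 → extends → [-21, -12]
-17 → replaces -12 → [-21, -17]
-13 → extends → [-21, -17, -13]
-19 → replaces -17 → [-21, -19, -13]
-14 → replaces -13 → [-21, -19, -14]
-15 → replaces -14 → [-21, -19, -15]
-22 → replaces -21 → [-22, -19, -15]
-23 → replaces -22 → [-23, -19, -15]
-24 → replaces -23 → [-24, -19, -15]
-43 → replaces -24 → [-43, -19, -15]
-45 → replaces -43 → [-45, -19, -15]
-10 → extends → [-45, -19, -15, -10]
-5 → extends → [-45, -19, -15, -10, -5]
Five tails, so the longest strictly decreasing subsequence of the original has length 5.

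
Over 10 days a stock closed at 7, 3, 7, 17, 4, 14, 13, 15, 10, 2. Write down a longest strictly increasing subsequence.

3, 7, 14, 15

Patience tails give the LIS length; then backtrack through the dp parents:
7 → extends → [7]
3 → replaces 7 → [3]
7 → extends → [3, 7]
17 → extends → [3, 7, 17]
4 → replaces 7 → [3, 4, 17]
14 → replaces 17 → [3, 4, 14]
13 → replaces 14 → [3, 4, 13]
15 → extends → [3, 4, 13, 15]
10 → replaces 13 → [3, 4, 10, 15]
2 → replaces 3 → [2, 4, 10, 15]
Length 4; one witness is 3, 7, 14, 15.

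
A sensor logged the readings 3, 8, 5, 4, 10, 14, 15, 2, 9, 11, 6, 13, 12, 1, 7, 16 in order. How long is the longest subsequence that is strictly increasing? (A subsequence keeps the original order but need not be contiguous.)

Let dp[i] be the length of the longest such subsequence ending at index i:
i:      1  2  3  4  5  6  7  8  9 10 11 12 13 14 15 16
a[i]:   3  8  5  4 10 14 15  2  9 11  6 13 12  1  7 16
dp:     1  2  2  2  3  4  5  1  3  4  3  5  5  1  4  6
Maximum dp value is 6.

6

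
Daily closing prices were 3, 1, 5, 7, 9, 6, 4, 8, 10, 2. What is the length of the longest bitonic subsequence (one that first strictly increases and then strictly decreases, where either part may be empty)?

inc[i] = longest strictly increasing subsequence ending at i; dec[i] = longest strictly decreasing subsequence starting at i:
i:      1  2  3  4  5  6  7  8  9 10
a[i]:   3  1  5  7  9  6  4  8 10  2
inc:    1  1  2  3  4  3  2  4  5  2
dec:    2  1  3  4  4  3  2  2  2  1
Best peak at i=5 (value 9): inc=4, dec=4, length 4+4−1 = 7.

7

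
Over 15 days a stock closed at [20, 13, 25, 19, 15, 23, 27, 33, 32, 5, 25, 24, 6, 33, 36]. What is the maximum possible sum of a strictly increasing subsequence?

183

Let S[i] be the best sum of a strictly increasing subsequence ending at i:
i:       1   2   3   4   5   6   7   8   9  10  11  12  13  14  15
a[i]:   20  13  25  19  15  23  27  33  32   5  25  24   6  33  36
S:      20  13  45  32  28  55  82 115 114   5  80  79  11 147 183
Maximum is 183 (e.g. 13 + 19 + 23 + 27 + 32 + 33 + 36).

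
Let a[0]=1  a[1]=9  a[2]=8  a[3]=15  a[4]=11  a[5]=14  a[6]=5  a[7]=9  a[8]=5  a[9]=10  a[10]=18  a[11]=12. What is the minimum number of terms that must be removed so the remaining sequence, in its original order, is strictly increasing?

Fewest deletions = n − (longest strictly increasing subsequence).
Patience tails:
1 → extends → [1]
9 → extends → [1, 9]
8 → replaces 9 → [1, 8]
15 → extends → [1, 8, 15]
11 → replaces 15 → [1, 8, 11]
14 → extends → [1, 8, 11, 14]
5 → replaces 8 → [1, 5, 11, 14]
9 → replaces 11 → [1, 5, 9, 14]
5 → already a tail → [1, 5, 9, 14]
10 → replaces 14 → [1, 5, 9, 10]
18 → extends → [1, 5, 9, 10, 18]
12 → replaces 18 → [1, 5, 9, 10, 12]
Longest strictly increasing subsequence has length 5, so deletions = 12 − 5 = 7.

7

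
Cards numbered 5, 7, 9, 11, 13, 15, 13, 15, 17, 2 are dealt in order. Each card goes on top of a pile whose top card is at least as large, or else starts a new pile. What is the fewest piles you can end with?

Place each on the leftmost legal pile:
5 → new pile 1 (tops now [5])
7 → new pile 2 (tops now [5, 7])
9 → new pile 3 (tops now [5, 7, 9])
11 → new pile 4 (tops now [5, 7, 9, 11])
13 → new pile 5 (tops now [5, 7, 9, 11, 13])
15 → new pile 6 (tops now [5, 7, 9, 11, 13, 15])
13 → pile 5 (tops now [5, 7, 9, 11, 13, 15])
15 → pile 6 (tops now [5, 7, 9, 11, 13, 15])
17 → new pile 7 (tops now [5, 7, 9, 11, 13, 15, 17])
2 → pile 1 (tops now [2, 7, 9, 11, 13, 15, 17])
Seven piles.

7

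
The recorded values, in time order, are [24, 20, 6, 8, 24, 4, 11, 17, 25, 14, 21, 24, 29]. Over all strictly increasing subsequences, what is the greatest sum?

116

Let S[i] be the best sum of a strictly increasing subsequence ending at i:
i:       1   2   3   4   5   6   7   8   9  10  11  12  13
a[i]:   24  20   6   8  24   4  11  17  25  14  21  24  29
S:      24  20   6  14  44   4  25  42  69  39  63  87 116
Maximum is 116 (e.g. 6 + 8 + 11 + 17 + 21 + 24 + 29).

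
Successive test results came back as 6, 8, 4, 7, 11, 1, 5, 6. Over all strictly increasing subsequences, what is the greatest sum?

25

Let S[i] be the best sum of a strictly increasing subsequence ending at i:
i:      1  2  3  4  5  6  7  8
a[i]:   6  8  4  7 11  1  5  6
S:      6 14  4 13 25  1  9 15
Maximum is 25 (e.g. 6 + 8 + 11).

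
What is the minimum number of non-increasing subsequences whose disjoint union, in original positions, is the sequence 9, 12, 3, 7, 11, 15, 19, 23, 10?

6

Place each on the leftmost legal pile:
9 → new pile 1 (tops now [9])
12 → new pile 2 (tops now [9, 12])
3 → pile 1 (tops now [3, 12])
7 → pile 2 (tops now [3, 7])
11 → new pile 3 (tops now [3, 7, 11])
15 → new pile 4 (tops now [3, 7, 11, 15])
19 → new pile 5 (tops now [3, 7, 11, 15, 19])
23 → new pile 6 (tops now [3, 7, 11, 15, 19, 23])
10 → pile 3 (tops now [3, 7, 10, 15, 19, 23])
Six piles.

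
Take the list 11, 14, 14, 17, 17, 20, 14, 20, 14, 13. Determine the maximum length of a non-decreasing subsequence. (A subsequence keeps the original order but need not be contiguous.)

Let dp[i] be the length of the longest such subsequence ending at index i:
i:      1  2  3  4  5  6  7  8  9 10
a[i]:  11 14 14 17 17 20 14 20 14 13
dp:     1  2  3  4  5  6  4  7  5  2
Maximum dp value is 7.

7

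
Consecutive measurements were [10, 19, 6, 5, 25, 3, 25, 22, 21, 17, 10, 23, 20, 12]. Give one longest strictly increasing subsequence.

Patience tails give the LIS length; then backtrack through the dp parents:
10 → extends → [10]
19 → extends → [10, 19]
6 → replaces 10 → [6, 19]
5 → replaces 6 → [5, 19]
25 → extends → [5, 19, 25]
3 → replaces 5 → [3, 19, 25]
25 → already a tail → [3, 19, 25]
22 → replaces 25 → [3, 19, 22]
21 → replaces 22 → [3, 19, 21]
17 → replaces 19 → [3, 17, 21]
10 → replaces 17 → [3, 10, 21]
23 → extends → [3, 10, 21, 23]
20 → replaces 21 → [3, 10, 20, 23]
12 → replaces 20 → [3, 10, 12, 23]
Length 4; one witness is 10, 19, 22, 23.

10, 19, 22, 23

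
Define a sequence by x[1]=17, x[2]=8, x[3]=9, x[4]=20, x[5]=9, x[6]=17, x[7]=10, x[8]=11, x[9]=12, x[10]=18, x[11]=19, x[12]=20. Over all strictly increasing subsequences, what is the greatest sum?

107

Let S[i] be the best sum of a strictly increasing subsequence ending at i:
i:       1   2   3   4   5   6   7   8   9  10  11  12
x[i]:   17   8   9  20   9  17  10  11  12  18  19  20
S:      17   8  17  37  17  34  27  38  50  68  87 107
Maximum is 107 (e.g. 8 + 9 + 10 + 11 + 12 + 18 + 19 + 20).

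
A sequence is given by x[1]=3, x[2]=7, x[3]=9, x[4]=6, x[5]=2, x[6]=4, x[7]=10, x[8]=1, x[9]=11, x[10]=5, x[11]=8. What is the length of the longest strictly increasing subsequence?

Track the smallest tail for each achievable length (strict):
3 → extends → [3]
7 → extends → [3, 7]
9 → extends → [3, 7, 9]
6 → replaces 7 → [3, 6, 9]
2 → replaces 3 → [2, 6, 9]
4 → replaces 6 → [2, 4, 9]
10 → extends → [2, 4, 9, 10]
1 → replaces 2 → [1, 4, 9, 10]
11 → extends → [1, 4, 9, 10, 11]
5 → replaces 9 → [1, 4, 5, 10, 11]
8 → replaces 10 → [1, 4, 5, 8, 11]
Five tails, so the longest strictly increasing subsequence has length 5 (e.g. 3, 7, 9, 10, 11).

5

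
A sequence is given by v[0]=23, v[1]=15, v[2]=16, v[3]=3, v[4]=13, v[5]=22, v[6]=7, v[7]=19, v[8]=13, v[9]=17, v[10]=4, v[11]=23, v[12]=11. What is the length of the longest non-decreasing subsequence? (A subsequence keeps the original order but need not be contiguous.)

5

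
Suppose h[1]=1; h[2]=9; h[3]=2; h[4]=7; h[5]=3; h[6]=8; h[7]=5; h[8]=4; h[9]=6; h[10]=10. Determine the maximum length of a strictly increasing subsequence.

Track the smallest tail for each achievable length (strict):
1 → extends → [1]
9 → extends → [1, 9]
2 → replaces 9 → [1, 2]
7 → extends → [1, 2, 7]
3 → replaces 7 → [1, 2, 3]
8 → extends → [1, 2, 3, 8]
5 → replaces 8 → [1, 2, 3, 5]
4 → replaces 5 → [1, 2, 3, 4]
6 → extends → [1, 2, 3, 4, 6]
10 → extends → [1, 2, 3, 4, 6, 10]
Six tails, so the longest strictly increasing subsequence has length 6 (e.g. 1, 2, 3, 5, 6, 10).

6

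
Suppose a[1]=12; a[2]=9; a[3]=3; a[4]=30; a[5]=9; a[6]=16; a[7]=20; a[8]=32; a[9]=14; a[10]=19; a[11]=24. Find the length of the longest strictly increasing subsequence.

Let dp[i] be the length of the longest such subsequence ending at index i:
i:      1  2  3  4  5  6  7  8  9 10 11
a[i]:  12  9  3 30  9 16 20 32 14 19 24
dp:     1  1  1  2  2  3  4  5  3  4  5
Maximum dp value is 5.

5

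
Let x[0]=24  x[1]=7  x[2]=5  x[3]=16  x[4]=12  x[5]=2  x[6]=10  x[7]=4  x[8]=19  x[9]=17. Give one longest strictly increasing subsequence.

7, 16, 19

Patience tails give the LIS length; then backtrack through the dp parents:
24 → extends → [24]
7 → replaces 24 → [7]
5 → replaces 7 → [5]
16 → extends → [5, 16]
12 → replaces 16 → [5, 12]
2 → replaces 5 → [2, 12]
10 → replaces 12 → [2, 10]
4 → replaces 10 → [2, 4]
19 → extends → [2, 4, 19]
17 → replaces 19 → [2, 4, 17]
Length 3; one witness is 7, 16, 19.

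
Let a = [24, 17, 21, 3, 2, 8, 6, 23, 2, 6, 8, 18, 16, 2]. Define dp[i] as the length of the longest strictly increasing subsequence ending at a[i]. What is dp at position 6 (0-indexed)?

dp[i] = 1 + max{dp[j] : j<i, a[j]<a[i]} (or 1 if no such j):
i:      0  1  2  3  4  5  6  7  8  9 10 11 12 13
a[i]:  24 17 21  3  2  8  6 23  2  6  8 18 16  2
dp:     1  1  2  1  1  2  2  3  1  2  3  4  4  1
At index 6 the value is 2.

2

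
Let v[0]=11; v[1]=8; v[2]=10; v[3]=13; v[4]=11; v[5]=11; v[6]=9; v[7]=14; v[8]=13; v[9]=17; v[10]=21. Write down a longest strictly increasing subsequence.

Patience tails give the LIS length; then backtrack through the dp parents:
11 → extends → [11]
8 → replaces 11 → [8]
10 → extends → [8, 10]
13 → extends → [8, 10, 13]
11 → replaces 13 → [8, 10, 11]
11 → already a tail → [8, 10, 11]
9 → replaces 10 → [8, 9, 11]
14 → extends → [8, 9, 11, 14]
13 → replaces 14 → [8, 9, 11, 13]
17 → extends → [8, 9, 11, 13, 17]
21 → extends → [8, 9, 11, 13, 17, 21]
Length 6; one witness is 8, 10, 13, 14, 17, 21.

8, 10, 13, 14, 17, 21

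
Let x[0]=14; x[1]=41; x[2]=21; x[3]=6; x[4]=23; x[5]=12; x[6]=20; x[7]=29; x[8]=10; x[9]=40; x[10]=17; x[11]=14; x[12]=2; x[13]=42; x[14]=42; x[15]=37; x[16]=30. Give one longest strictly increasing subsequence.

14, 21, 23, 29, 40, 42

Patience tails give the LIS length; then backtrack through the dp parents:
14 → extends → [14]
41 → extends → [14, 41]
21 → replaces 41 → [14, 21]
6 → replaces 14 → [6, 21]
23 → extends → [6, 21, 23]
12 → replaces 21 → [6, 12, 23]
20 → replaces 23 → [6, 12, 20]
29 → extends → [6, 12, 20, 29]
10 → replaces 12 → [6, 10, 20, 29]
40 → extends → [6, 10, 20, 29, 40]
17 → replaces 20 → [6, 10, 17, 29, 40]
14 → replaces 17 → [6, 10, 14, 29, 40]
2 → replaces 6 → [2, 10, 14, 29, 40]
42 → extends → [2, 10, 14, 29, 40, 42]
42 → already a tail → [2, 10, 14, 29, 40, 42]
37 → replaces 40 → [2, 10, 14, 29, 37, 42]
30 → replaces 37 → [2, 10, 14, 29, 30, 42]
Length 6; one witness is 14, 21, 23, 29, 40, 42.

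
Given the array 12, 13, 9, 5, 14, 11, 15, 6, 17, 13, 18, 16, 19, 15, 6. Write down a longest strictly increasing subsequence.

12, 13, 14, 15, 17, 18, 19

Patience tails give the LIS length; then backtrack through the dp parents:
12 → extends → [12]
13 → extends → [12, 13]
9 → replaces 12 → [9, 13]
5 → replaces 9 → [5, 13]
14 → extends → [5, 13, 14]
11 → replaces 13 → [5, 11, 14]
15 → extends → [5, 11, 14, 15]
6 → replaces 11 → [5, 6, 14, 15]
17 → extends → [5, 6, 14, 15, 17]
13 → replaces 14 → [5, 6, 13, 15, 17]
18 → extends → [5, 6, 13, 15, 17, 18]
16 → replaces 17 → [5, 6, 13, 15, 16, 18]
19 → extends → [5, 6, 13, 15, 16, 18, 19]
15 → already a tail → [5, 6, 13, 15, 16, 18, 19]
6 → already a tail → [5, 6, 13, 15, 16, 18, 19]
Length 7; one witness is 12, 13, 14, 15, 17, 18, 19.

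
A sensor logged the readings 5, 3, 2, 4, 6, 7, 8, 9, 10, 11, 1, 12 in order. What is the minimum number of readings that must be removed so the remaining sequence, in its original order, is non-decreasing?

3

Fewest deletions = n − (longest non-decreasing subsequence).
i:      1  2  3  4  5  6  7  8  9 10 11 12
a[i]:   5  3  2  4  6  7  8  9 10 11  1 12
dp:     1  1  1  2  3  4  5  6  7  8  1  9
max dp = 9, so deletions = 12 − 9 = 3.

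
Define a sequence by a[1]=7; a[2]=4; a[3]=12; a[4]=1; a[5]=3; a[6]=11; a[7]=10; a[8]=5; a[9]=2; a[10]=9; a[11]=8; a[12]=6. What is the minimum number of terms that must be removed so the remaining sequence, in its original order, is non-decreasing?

Fewest deletions = n − (longest non-decreasing subsequence).
Patience tails:
7 → extends → [7]
4 → replaces 7 → [4]
12 → extends → [4, 12]
1 → replaces 4 → [1, 12]
3 → replaces 12 → [1, 3]
11 → extends → [1, 3, 11]
10 → replaces 11 → [1, 3, 10]
5 → replaces 10 → [1, 3, 5]
2 → replaces 3 → [1, 2, 5]
9 → extends → [1, 2, 5, 9]
8 → replaces 9 → [1, 2, 5, 8]
6 → replaces 8 → [1, 2, 5, 6]
Longest non-decreasing subsequence has length 4, so deletions = 12 − 4 = 8.

8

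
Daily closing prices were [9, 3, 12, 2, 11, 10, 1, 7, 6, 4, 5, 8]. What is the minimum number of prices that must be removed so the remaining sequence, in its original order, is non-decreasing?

Fewest deletions = n − (longest non-decreasing subsequence).
Patience tails:
9 → extends → [9]
3 → replaces 9 → [3]
12 → extends → [3, 12]
2 → replaces 3 → [2, 12]
11 → replaces 12 → [2, 11]
10 → replaces 11 → [2, 10]
1 → replaces 2 → [1, 10]
7 → replaces 10 → [1, 7]
6 → replaces 7 → [1, 6]
4 → replaces 6 → [1, 4]
5 → extends → [1, 4, 5]
8 → extends → [1, 4, 5, 8]
Longest non-decreasing subsequence has length 4, so deletions = 12 − 4 = 8.

8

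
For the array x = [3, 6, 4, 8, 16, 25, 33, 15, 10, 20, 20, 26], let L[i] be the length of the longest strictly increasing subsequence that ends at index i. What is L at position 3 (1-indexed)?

dp[i] = 1 + max{dp[j] : j<i, x[j]<x[i]} (or 1 if no such j):
i:      1  2  3  4  5  6  7  8  9 10 11 12
x[i]:   3  6  4  8 16 25 33 15 10 20 20 26
dp:     1  2  2  3  4  5  6  4  4  5  5  6
At index 3 the value is 2.

2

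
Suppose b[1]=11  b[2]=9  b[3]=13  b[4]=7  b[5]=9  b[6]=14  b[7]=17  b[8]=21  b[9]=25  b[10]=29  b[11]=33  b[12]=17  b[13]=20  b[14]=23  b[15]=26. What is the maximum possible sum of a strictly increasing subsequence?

Let S[i] be the best sum of a strictly increasing subsequence ending at i:
i:       1   2   3   4   5   6   7   8   9  10  11  12  13  14  15
b[i]:   11   9  13   7   9  14  17  21  25  29  33  17  20  23  26
S:      11   9  24   7  16  38  55  76 101 130 163  55  75  99 127
Maximum is 163 (e.g. 11 + 13 + 14 + 17 + 21 + 25 + 29 + 33).

163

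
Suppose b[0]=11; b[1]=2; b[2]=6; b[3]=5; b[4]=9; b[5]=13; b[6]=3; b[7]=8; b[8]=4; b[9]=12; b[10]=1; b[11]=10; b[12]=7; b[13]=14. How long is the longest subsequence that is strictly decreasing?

5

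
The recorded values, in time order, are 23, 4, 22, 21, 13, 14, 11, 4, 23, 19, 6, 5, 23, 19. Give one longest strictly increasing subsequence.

Patience tails give the LIS length; then backtrack through the dp parents:
23 → extends → [23]
4 → replaces 23 → [4]
22 → extends → [4, 22]
21 → replaces 22 → [4, 21]
13 → replaces 21 → [4, 13]
14 → extends → [4, 13, 14]
11 → replaces 13 → [4, 11, 14]
4 → already a tail → [4, 11, 14]
23 → extends → [4, 11, 14, 23]
19 → replaces 23 → [4, 11, 14, 19]
6 → replaces 11 → [4, 6, 14, 19]
5 → replaces 6 → [4, 5, 14, 19]
23 → extends → [4, 5, 14, 19, 23]
19 → already a tail → [4, 5, 14, 19, 23]
Length 5; one witness is 4, 13, 14, 19, 23.

4, 13, 14, 19, 23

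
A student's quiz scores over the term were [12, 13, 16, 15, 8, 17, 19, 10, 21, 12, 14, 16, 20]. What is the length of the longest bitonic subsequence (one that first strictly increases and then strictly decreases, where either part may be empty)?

inc[i] = longest strictly increasing subsequence ending at i; dec[i] = longest strictly decreasing subsequence starting at i:
i:      1  2  3  4  5  6  7  8  9 10 11 12 13
a[i]:  12 13 16 15  8 17 19 10 21 12 14 16 20
inc:    1  2  3  3  1  4  5  2  6  3  4  5  6
dec:    2  2  3  2  1  2  2  1  2  1  1  1  1
Best peak at i=9 (value 21): inc=6, dec=2, length 6+2−1 = 7.

7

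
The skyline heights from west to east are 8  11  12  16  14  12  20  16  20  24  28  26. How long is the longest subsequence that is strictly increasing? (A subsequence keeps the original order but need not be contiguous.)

Track the smallest tail for each achievable length (strict):
8 → extends → [8]
11 → extends → [8, 11]
12 → extends → [8, 11, 12]
16 → extends → [8, 11, 12, 16]
14 → replaces 16 → [8, 11, 12, 14]
12 → already a tail → [8, 11, 12, 14]
20 → extends → [8, 11, 12, 14, 20]
16 → replaces 20 → [8, 11, 12, 14, 16]
20 → extends → [8, 11, 12, 14, 16, 20]
24 → extends → [8, 11, 12, 14, 16, 20, 24]
28 → extends → [8, 11, 12, 14, 16, 20, 24, 28]
26 → replaces 28 → [8, 11, 12, 14, 16, 20, 24, 26]
Eight tails, so the longest strictly increasing subsequence has length 8 (e.g. 8, 11, 12, 14, 16, 20, 24, 28).

8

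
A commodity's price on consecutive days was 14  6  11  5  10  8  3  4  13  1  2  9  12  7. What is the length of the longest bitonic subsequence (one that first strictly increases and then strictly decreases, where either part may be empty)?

inc[i] = longest strictly increasing subsequence ending at i; dec[i] = longest strictly decreasing subsequence starting at i:
i:      1  2  3  4  5  6  7  8  9 10 11 12 13 14
a[i]:  14  6 11  5 10  8  3  4 13  1  2  9 12  7
inc:    1  1  2  1  2  2  1  2  3  1  2  3  4  3
dec:    6  4  5  3  4  3  2  2  3  1  1  2  2  1
Best peak at i=1 (value 14): inc=1, dec=6, length 1+6−1 = 6.

6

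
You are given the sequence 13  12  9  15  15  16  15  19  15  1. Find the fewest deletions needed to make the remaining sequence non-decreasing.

5

Fewest deletions = n − (longest non-decreasing subsequence).
Patience tails:
13 → extends → [13]
12 → replaces 13 → [12]
9 → replaces 12 → [9]
15 → extends → [9, 15]
15 → extends → [9, 15, 15]
16 → extends → [9, 15, 15, 16]
15 → replaces 16 → [9, 15, 15, 15]
19 → extends → [9, 15, 15, 15, 19]
15 → replaces 19 → [9, 15, 15, 15, 15]
1 → replaces 9 → [1, 15, 15, 15, 15]
Longest non-decreasing subsequence has length 5, so deletions = 10 − 5 = 5.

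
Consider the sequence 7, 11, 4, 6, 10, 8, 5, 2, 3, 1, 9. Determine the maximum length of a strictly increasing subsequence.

4

Track the smallest tail for each achievable length (strict):
7 → extends → [7]
11 → extends → [7, 11]
4 → replaces 7 → [4, 11]
6 → replaces 11 → [4, 6]
10 → extends → [4, 6, 10]
8 → replaces 10 → [4, 6, 8]
5 → replaces 6 → [4, 5, 8]
2 → replaces 4 → [2, 5, 8]
3 → replaces 5 → [2, 3, 8]
1 → replaces 2 → [1, 3, 8]
9 → extends → [1, 3, 8, 9]
Four tails, so the longest strictly increasing subsequence has length 4 (e.g. 4, 6, 8, 9).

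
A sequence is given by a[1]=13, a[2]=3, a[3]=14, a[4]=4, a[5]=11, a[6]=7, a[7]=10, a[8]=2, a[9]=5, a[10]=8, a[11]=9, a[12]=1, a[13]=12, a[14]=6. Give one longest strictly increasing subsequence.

Patience tails give the LIS length; then backtrack through the dp parents:
13 → extends → [13]
3 → replaces 13 → [3]
14 → extends → [3, 14]
4 → replaces 14 → [3, 4]
11 → extends → [3, 4, 11]
7 → replaces 11 → [3, 4, 7]
10 → extends → [3, 4, 7, 10]
2 → replaces 3 → [2, 4, 7, 10]
5 → replaces 7 → [2, 4, 5, 10]
8 → replaces 10 → [2, 4, 5, 8]
9 → extends → [2, 4, 5, 8, 9]
1 → replaces 2 → [1, 4, 5, 8, 9]
12 → extends → [1, 4, 5, 8, 9, 12]
6 → replaces 8 → [1, 4, 5, 6, 9, 12]
Length 6; one witness is 3, 4, 7, 8, 9, 12.

3, 4, 7, 8, 9, 12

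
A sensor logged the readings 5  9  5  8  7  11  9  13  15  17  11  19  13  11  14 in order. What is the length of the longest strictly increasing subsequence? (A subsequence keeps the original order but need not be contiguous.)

Let dp[i] be the length of the longest such subsequence ending at index i:
i:      1  2  3  4  5  6  7  8  9 10 11 12 13 14 15
a[i]:   5  9  5  8  7 11  9 13 15 17 11 19 13 11 14
dp:     1  2  1  2  2  3  3  4  5  6  4  7  5  4  6
Maximum dp value is 7.

7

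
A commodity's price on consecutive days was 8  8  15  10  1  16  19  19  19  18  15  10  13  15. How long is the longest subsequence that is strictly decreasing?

Let dp[i] be the longest strictly decreasing subsequence ending at i:
i:      1  2  3  4  5  6  7  8  9 10 11 12 13 14
a[i]:   8  8 15 10  1 16 19 19 19 18 15 10 13 15
dp:     1  1  1  2  3  1  1  1  1  2  3  4  4  3
Maximum is 4.

4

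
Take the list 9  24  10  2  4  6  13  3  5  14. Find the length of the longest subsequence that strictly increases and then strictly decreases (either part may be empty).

5

inc[i] = longest strictly increasing subsequence ending at i; dec[i] = longest strictly decreasing subsequence starting at i:
i:      1  2  3  4  5  6  7  8  9 10
a[i]:   9 24 10  2  4  6 13  3  5 14
inc:    1  2  2  1  2  3  4  2  3  5
dec:    3  4  3  1  2  2  2  1  1  1
Best peak at i=2 (value 24): inc=2, dec=4, length 2+4−1 = 5.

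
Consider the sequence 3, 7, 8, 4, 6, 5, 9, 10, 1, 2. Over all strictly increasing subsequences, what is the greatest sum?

Let S[i] be the best sum of a strictly increasing subsequence ending at i:
i:      1  2  3  4  5  6  7  8  9 10
a[i]:   3  7  8  4  6  5  9 10  1  2
S:      3 10 18  7 13 12 27 37  1  3
Maximum is 37 (e.g. 3 + 7 + 8 + 9 + 10).

37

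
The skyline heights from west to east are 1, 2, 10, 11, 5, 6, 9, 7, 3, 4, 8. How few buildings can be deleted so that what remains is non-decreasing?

5

Fewest deletions = n − (longest non-decreasing subsequence).
Patience tails:
1 → extends → [1]
2 → extends → [1, 2]
10 → extends → [1, 2, 10]
11 → extends → [1, 2, 10, 11]
5 → replaces 10 → [1, 2, 5, 11]
6 → replaces 11 → [1, 2, 5, 6]
9 → extends → [1, 2, 5, 6, 9]
7 → replaces 9 → [1, 2, 5, 6, 7]
3 → replaces 5 → [1, 2, 3, 6, 7]
4 → replaces 6 → [1, 2, 3, 4, 7]
8 → extends → [1, 2, 3, 4, 7, 8]
Longest non-decreasing subsequence has length 6, so deletions = 11 − 6 = 5.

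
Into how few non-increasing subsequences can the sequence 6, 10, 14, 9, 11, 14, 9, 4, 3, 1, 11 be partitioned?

The minimum number of non-increasing subsequences covering a sequence equals the length of its longest strictly increasing subsequence.
LIS length is 4 (e.g. 6, 10, 11, 14), so 4 piles are needed.

4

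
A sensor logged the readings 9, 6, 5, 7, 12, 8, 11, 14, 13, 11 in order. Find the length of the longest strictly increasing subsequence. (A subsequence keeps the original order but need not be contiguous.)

5

Track the smallest tail for each achievable length (strict):
9 → extends → [9]
6 → replaces 9 → [6]
5 → replaces 6 → [5]
7 → extends → [5, 7]
12 → extends → [5, 7, 12]
8 → replaces 12 → [5, 7, 8]
11 → extends → [5, 7, 8, 11]
14 → extends → [5, 7, 8, 11, 14]
13 → replaces 14 → [5, 7, 8, 11, 13]
11 → already a tail → [5, 7, 8, 11, 13]
Five tails, so the longest strictly increasing subsequence has length 5 (e.g. 6, 7, 8, 11, 14).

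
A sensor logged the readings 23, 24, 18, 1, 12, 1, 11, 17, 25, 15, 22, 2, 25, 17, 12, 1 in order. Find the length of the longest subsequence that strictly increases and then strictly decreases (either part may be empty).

8

inc[i] = longest strictly increasing subsequence ending at i; dec[i] = longest strictly decreasing subsequence starting at i:
i:      1  2  3  4  5  6  7  8  9 10 11 12 13 14 15 16
a[i]:  23 24 18  1 12  1 11 17 25 15 22  2 25 17 12  1
inc:    1  2  1  1  2  1  2  3  4  3  4  2  5  4  3  1
dec:    6  6  5  1  4  1  3  4  5  3  4  2  4  3  2  1
Best peak at i=9 (value 25): inc=4, dec=5, length 4+5−1 = 8.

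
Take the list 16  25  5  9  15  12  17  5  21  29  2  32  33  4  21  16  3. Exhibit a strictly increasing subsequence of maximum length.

5, 9, 15, 17, 21, 29, 32, 33

Patience tails give the LIS length; then backtrack through the dp parents:
16 → extends → [16]
25 → extends → [16, 25]
5 → replaces 16 → [5, 25]
9 → replaces 25 → [5, 9]
15 → extends → [5, 9, 15]
12 → replaces 15 → [5, 9, 12]
17 → extends → [5, 9, 12, 17]
5 → already a tail → [5, 9, 12, 17]
21 → extends → [5, 9, 12, 17, 21]
29 → extends → [5, 9, 12, 17, 21, 29]
2 → replaces 5 → [2, 9, 12, 17, 21, 29]
32 → extends → [2, 9, 12, 17, 21, 29, 32]
33 → extends → [2, 9, 12, 17, 21, 29, 32, 33]
4 → replaces 9 → [2, 4, 12, 17, 21, 29, 32, 33]
21 → already a tail → [2, 4, 12, 17, 21, 29, 32, 33]
16 → replaces 17 → [2, 4, 12, 16, 21, 29, 32, 33]
3 → replaces 4 → [2, 3, 12, 16, 21, 29, 32, 33]
Length 8; one witness is 5, 9, 15, 17, 21, 29, 32, 33.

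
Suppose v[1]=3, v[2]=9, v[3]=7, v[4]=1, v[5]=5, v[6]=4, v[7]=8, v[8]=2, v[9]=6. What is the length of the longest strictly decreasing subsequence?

5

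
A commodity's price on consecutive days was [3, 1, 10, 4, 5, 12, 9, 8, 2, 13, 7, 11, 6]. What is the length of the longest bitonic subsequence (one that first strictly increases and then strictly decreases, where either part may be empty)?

8

inc[i] = longest strictly increasing subsequence ending at i; dec[i] = longest strictly decreasing subsequence starting at i:
i:      1  2  3  4  5  6  7  8  9 10 11 12 13
a[i]:   3  1 10  4  5 12  9  8  2 13  7 11  6
inc:    1  1  2  2  3  4  4  4  2  5  4  5  4
dec:    2  1  5  2  2  5  4  3  1  3  2  2  1
Best peak at i=6 (value 12): inc=4, dec=5, length 4+5−1 = 8.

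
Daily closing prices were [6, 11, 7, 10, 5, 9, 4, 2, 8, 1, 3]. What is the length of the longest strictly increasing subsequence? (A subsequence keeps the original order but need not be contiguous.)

3

Let dp[i] be the length of the longest such subsequence ending at index i:
i:      1  2  3  4  5  6  7  8  9 10 11
a[i]:   6 11  7 10  5  9  4  2  8  1  3
dp:     1  2  2  3  1  3  1  1  3  1  2
Maximum dp value is 3.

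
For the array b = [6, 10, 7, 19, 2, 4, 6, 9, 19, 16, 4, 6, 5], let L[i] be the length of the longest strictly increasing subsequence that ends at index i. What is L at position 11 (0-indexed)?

dp[i] = 1 + max{dp[j] : j<i, b[j]<b[i]} (or 1 if no such j):
i:      0  1  2  3  4  5  6  7  8  9 10 11 12
b[i]:   6 10  7 19  2  4  6  9 19 16  4  6  5
dp:     1  2  2  3  1  2  3  4  5  5  2  3  3
At index 11 the value is 3.

3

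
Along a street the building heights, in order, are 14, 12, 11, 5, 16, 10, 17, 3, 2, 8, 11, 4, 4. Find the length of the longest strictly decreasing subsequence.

6

Let dp[i] be the longest strictly decreasing subsequence ending at i:
i:      1  2  3  4  5  6  7  8  9 10 11 12 13
a[i]:  14 12 11  5 16 10 17  3  2  8 11  4  4
dp:     1  2  3  4  1  4  1  5  6  5  3  6  6
Maximum is 6.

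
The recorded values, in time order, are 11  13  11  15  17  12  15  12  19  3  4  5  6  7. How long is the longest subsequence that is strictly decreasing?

4

Let dp[i] be the longest strictly decreasing subsequence ending at i:
i:      1  2  3  4  5  6  7  8  9 10 11 12 13 14
a[i]:  11 13 11 15 17 12 15 12 19  3  4  5  6  7
dp:     1  1  2  1  1  2  2  3  1  4  4  4  4  4
Maximum is 4.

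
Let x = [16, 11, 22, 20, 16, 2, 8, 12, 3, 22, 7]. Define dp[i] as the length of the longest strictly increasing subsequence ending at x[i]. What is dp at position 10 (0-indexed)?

3

dp[i] = 1 + max{dp[j] : j<i, x[j]<x[i]} (or 1 if no such j):
i:      0  1  2  3  4  5  6  7  8  9 10
x[i]:  16 11 22 20 16  2  8 12  3 22  7
dp:     1  1  2  2  2  1  2  3  2  4  3
At index 10 the value is 3.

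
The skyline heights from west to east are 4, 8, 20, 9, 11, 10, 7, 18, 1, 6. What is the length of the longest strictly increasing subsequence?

Track the smallest tail for each achievable length (strict):
4 → extends → [4]
8 → extends → [4, 8]
20 → extends → [4, 8, 20]
9 → replaces 20 → [4, 8, 9]
11 → extends → [4, 8, 9, 11]
10 → replaces 11 → [4, 8, 9, 10]
7 → replaces 8 → [4, 7, 9, 10]
18 → extends → [4, 7, 9, 10, 18]
1 → replaces 4 → [1, 7, 9, 10, 18]
6 → replaces 7 → [1, 6, 9, 10, 18]
Five tails, so the longest strictly increasing subsequence has length 5 (e.g. 4, 8, 9, 11, 18).

5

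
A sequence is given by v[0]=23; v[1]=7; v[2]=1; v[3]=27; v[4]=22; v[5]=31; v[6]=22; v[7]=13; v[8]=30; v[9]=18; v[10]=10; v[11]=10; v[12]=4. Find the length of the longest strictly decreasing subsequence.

Let dp[i] be the longest strictly decreasing subsequence ending at i:
i:      0  1  2  3  4  5  6  7  8  9 10 11 12
v[i]:  23  7  1 27 22 31 22 13 30 18 10 10  4
dp:     1  2  3  1  2  1  2  3  2  3  4  4  5
Maximum is 5.

5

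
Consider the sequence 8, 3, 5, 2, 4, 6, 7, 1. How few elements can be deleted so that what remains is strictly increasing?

Fewest deletions = n − (longest strictly increasing subsequence).
Patience tails:
8 → extends → [8]
3 → replaces 8 → [3]
5 → extends → [3, 5]
2 → replaces 3 → [2, 5]
4 → replaces 5 → [2, 4]
6 → extends → [2, 4, 6]
7 → extends → [2, 4, 6, 7]
1 → replaces 2 → [1, 4, 6, 7]
Longest strictly increasing subsequence has length 4, so deletions = 8 − 4 = 4.

4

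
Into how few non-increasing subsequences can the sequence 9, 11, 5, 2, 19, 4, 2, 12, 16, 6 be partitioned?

4

Place each on the leftmost legal pile:
9 → new pile 1 (tops now [9])
11 → new pile 2 (tops now [9, 11])
5 → pile 1 (tops now [5, 11])
2 → pile 1 (tops now [2, 11])
19 → new pile 3 (tops now [2, 11, 19])
4 → pile 2 (tops now [2, 4, 19])
2 → pile 1 (tops now [2, 4, 19])
12 → pile 3 (tops now [2, 4, 12])
16 → new pile 4 (tops now [2, 4, 12, 16])
6 → pile 3 (tops now [2, 4, 6, 16])
Four piles.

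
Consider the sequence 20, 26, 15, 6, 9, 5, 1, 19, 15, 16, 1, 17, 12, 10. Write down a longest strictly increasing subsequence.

6, 9, 15, 16, 17

Patience tails give the LIS length; then backtrack through the dp parents:
20 → extends → [20]
26 → extends → [20, 26]
15 → replaces 20 → [15, 26]
6 → replaces 15 → [6, 26]
9 → replaces 26 → [6, 9]
5 → replaces 6 → [5, 9]
1 → replaces 5 → [1, 9]
19 → extends → [1, 9, 19]
15 → replaces 19 → [1, 9, 15]
16 → extends → [1, 9, 15, 16]
1 → already a tail → [1, 9, 15, 16]
17 → extends → [1, 9, 15, 16, 17]
12 → replaces 15 → [1, 9, 12, 16, 17]
10 → replaces 12 → [1, 9, 10, 16, 17]
Length 5; one witness is 6, 9, 15, 16, 17.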